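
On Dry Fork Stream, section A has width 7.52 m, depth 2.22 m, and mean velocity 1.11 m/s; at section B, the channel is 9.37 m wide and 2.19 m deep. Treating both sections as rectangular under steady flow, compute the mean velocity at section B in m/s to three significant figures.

0.903 m/s

Q = A₁V₁ = (7.52×2.22) × 1.11 = 18.53 m³/s
A₂ = 9.37 × 2.19 = 20.52 m²
V₂ = Q/A₂ = 18.53/20.52 = 0.9030 m/s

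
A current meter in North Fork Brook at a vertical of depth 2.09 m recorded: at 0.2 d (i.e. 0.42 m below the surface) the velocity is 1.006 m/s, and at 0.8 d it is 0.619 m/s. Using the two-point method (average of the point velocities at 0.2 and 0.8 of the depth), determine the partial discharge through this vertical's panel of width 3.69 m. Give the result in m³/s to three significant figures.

v̄ = (1.006 + 0.619) / 2 = 0.8125 m/s
q = v̄ × d × w = 0.8125 × 2.09 × 3.69 = 6.266 m³/s

6.27 m³/s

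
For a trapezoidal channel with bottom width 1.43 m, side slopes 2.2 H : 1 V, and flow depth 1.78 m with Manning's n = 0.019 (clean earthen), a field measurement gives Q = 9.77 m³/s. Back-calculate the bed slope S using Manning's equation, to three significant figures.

0.000408

A = (b + z·y)·y = (1.43 + 2.2×1.78)×1.78 = 9.516 m²
P = b + 2y√(1+z²) = 1.43 + 2×1.78×√(1+2.2²) = 10.03 m
R = A/P = 9.516/10.03 = 0.9484 m
S = (Q·n / (1·A·R^(2/3)))² = (9.77×0.019 / (1×9.516×0.9653))² = 0.0004084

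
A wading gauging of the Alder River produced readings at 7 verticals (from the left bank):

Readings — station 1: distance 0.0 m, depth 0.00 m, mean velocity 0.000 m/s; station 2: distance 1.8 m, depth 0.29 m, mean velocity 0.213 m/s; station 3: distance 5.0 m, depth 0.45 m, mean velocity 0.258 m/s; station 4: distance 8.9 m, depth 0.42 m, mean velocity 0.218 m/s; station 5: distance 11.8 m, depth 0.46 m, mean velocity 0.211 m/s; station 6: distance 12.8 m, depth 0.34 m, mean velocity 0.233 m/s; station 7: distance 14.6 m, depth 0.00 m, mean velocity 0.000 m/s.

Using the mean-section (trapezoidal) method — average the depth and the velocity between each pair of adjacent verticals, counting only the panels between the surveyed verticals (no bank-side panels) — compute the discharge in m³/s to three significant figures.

Panel 1-2: Δb = 1.8 m, d̄ = (0.00+0.29)/2 = 0.145, v̄ = (0.000+0.213)/2 = 0.1065 → q = 1.8×0.145×0.1065 = 0.02780 m³/s
Panel 2-3: Δb = 3.2 m, d̄ = (0.29+0.45)/2 = 0.37, v̄ = (0.213+0.258)/2 = 0.2355 → q = 3.2×0.37×0.2355 = 0.2788 m³/s
Panel 3-4: Δb = 3.9 m, d̄ = (0.45+0.42)/2 = 0.435, v̄ = (0.258+0.218)/2 = 0.238 → q = 3.9×0.435×0.238 = 0.4038 m³/s
Panel 4-5: Δb = 2.9 m, d̄ = (0.42+0.46)/2 = 0.44, v̄ = (0.218+0.211)/2 = 0.2145 → q = 2.9×0.44×0.2145 = 0.2737 m³/s
Panel 5-6: Δb = 1 m, d̄ = (0.46+0.34)/2 = 0.4, v̄ = (0.211+0.233)/2 = 0.222 → q = 1×0.4×0.222 = 0.08880 m³/s
Panel 6-7: Δb = 1.8 m, d̄ = (0.34+0.00)/2 = 0.17, v̄ = (0.233+0.000)/2 = 0.1165 → q = 1.8×0.17×0.1165 = 0.03565 m³/s
Q = Σ q = 1.109 m³/s

1.11 m³/s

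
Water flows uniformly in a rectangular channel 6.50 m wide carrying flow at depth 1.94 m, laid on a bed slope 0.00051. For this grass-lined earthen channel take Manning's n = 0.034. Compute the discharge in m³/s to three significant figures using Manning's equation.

9.54 m³/s

A = b·y = 6.50 × 1.94 = 12.61 m²
P = b + 2y = 6.50 + 2×1.94 = 10.38 m
R = A/P = 12.61/10.38 = 1.215 m
Q = (1/n)·A·R^(2/3)·S^(1/2) = (1/0.034) × 12.61 × 1.215^(2/3) × 0.00051^(1/2) = 9.536 m³/s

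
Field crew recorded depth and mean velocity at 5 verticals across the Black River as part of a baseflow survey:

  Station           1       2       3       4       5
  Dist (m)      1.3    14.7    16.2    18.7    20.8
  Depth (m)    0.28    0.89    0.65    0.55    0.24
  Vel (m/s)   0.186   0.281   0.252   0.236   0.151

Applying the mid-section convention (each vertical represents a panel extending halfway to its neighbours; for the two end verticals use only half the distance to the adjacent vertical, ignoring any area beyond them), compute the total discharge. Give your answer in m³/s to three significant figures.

2.88 m³/s

w_1 = (14.7 − 1.3)/2 = 6.7 m; q_1 = 0.186 × 0.28 × 6.7 = 0.3489 m³/s
w_2 = (16.2 − 1.3)/2 = 7.45 m; q_2 = 0.281 × 0.89 × 7.45 = 1.863 m³/s
w_3 = (18.7 − 14.7)/2 = 2 m; q_3 = 0.252 × 0.65 × 2 = 0.3276 m³/s
w_4 = (20.8 − 16.2)/2 = 2.3 m; q_4 = 0.236 × 0.55 × 2.3 = 0.2985 m³/s
w_5 = (20.8 − 18.7)/2 = 1.05 m; q_5 = 0.151 × 0.24 × 1.05 = 0.03805 m³/s
Q = Σ qᵢ = 2.876 m³/s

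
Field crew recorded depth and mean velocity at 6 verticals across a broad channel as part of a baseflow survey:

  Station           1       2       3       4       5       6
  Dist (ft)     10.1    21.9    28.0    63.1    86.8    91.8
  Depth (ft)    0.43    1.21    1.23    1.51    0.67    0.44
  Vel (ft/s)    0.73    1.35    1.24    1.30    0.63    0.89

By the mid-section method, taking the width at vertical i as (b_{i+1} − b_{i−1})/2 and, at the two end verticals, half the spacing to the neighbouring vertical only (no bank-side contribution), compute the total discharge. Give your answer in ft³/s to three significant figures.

113 ft³/s

w_1 = (21.9 − 10.1)/2 = 5.9 ft; q_1 = 0.73 × 0.43 × 5.9 = 1.852 ft³/s
w_2 = (28.0 − 10.1)/2 = 8.95 ft; q_2 = 1.35 × 1.21 × 8.95 = 14.62 ft³/s
w_3 = (63.1 − 21.9)/2 = 20.6 ft; q_3 = 1.24 × 1.23 × 20.6 = 31.42 ft³/s
w_4 = (86.8 − 28.0)/2 = 29.4 ft; q_4 = 1.30 × 1.51 × 29.4 = 57.71 ft³/s
w_5 = (91.8 − 63.1)/2 = 14.35 ft; q_5 = 0.63 × 0.67 × 14.35 = 6.057 ft³/s
w_6 = (91.8 − 86.8)/2 = 2.5 ft; q_6 = 0.89 × 0.44 × 2.5 = 0.9790 ft³/s
Q = Σ qᵢ = 112.6 ft³/s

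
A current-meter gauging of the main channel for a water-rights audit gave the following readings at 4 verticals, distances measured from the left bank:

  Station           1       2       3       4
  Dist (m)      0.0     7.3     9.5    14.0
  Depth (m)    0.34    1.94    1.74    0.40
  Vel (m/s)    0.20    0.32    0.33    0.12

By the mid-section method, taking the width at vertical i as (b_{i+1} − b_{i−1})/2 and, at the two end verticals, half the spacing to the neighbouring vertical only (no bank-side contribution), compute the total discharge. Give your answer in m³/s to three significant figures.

w_1 = (7.3 − 0.0)/2 = 3.65 m; q_1 = 0.20 × 0.34 × 3.65 = 0.2482 m³/s
w_2 = (9.5 − 0.0)/2 = 4.75 m; q_2 = 0.32 × 1.94 × 4.75 = 2.949 m³/s
w_3 = (14.0 − 7.3)/2 = 3.35 m; q_3 = 0.33 × 1.74 × 3.35 = 1.924 m³/s
w_4 = (14.0 − 9.5)/2 = 2.25 m; q_4 = 0.12 × 0.40 × 2.25 = 0.1080 m³/s
Q = Σ qᵢ = 5.229 m³/s

5.23 m³/s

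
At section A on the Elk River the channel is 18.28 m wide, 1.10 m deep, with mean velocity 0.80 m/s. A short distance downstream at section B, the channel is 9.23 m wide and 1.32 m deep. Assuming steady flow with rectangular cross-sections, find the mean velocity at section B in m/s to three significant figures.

1.32 m/s

Q = A₁V₁ = (18.28×1.10) × 0.80 = 16.09 m³/s
A₂ = 9.23 × 1.32 = 12.18 m²
V₂ = Q/A₂ = 16.09/12.18 = 1.320 m/s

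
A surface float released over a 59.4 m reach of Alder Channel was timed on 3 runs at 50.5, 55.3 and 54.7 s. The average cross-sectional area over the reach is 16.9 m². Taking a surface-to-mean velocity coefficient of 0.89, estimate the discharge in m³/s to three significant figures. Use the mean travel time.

16.7 m³/s

t̄ = (50.5 + 55.3 + 54.7) / 3 = 53.5 s
v_surface = L / t̄ = 59.4 / 53.5 = 1.110 m/s
v_mean = 0.89 × 1.110 = 0.9881 m/s
Q = A × v_mean = 16.9 × 0.9881 = 16.70 m³/s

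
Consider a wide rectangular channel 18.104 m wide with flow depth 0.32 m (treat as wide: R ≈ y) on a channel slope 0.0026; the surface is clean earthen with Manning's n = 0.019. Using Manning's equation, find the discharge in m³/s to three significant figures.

A = b·y = 18.104 × 0.32 = 5.793 m²
Wide channel: R ≈ y = 0.32 m
Q = (1/n)·A·R^(2/3)·S^(1/2) = (1/0.019) × 5.793 × 0.3200^(2/3) × 0.0026^(1/2) = 7.274 m³/s

7.27 m³/s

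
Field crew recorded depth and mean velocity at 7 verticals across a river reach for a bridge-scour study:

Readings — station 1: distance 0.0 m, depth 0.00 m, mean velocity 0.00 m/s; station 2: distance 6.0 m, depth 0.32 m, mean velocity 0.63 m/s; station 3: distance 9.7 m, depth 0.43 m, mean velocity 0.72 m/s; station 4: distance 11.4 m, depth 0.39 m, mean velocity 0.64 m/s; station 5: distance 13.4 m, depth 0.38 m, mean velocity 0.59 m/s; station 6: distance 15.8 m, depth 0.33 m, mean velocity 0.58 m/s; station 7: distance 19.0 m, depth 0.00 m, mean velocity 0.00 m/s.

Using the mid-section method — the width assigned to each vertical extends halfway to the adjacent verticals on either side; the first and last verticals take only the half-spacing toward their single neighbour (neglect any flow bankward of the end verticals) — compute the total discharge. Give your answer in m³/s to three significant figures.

w_2 = (9.7 − 0.0)/2 = 4.85 m; q_2 = 0.63 × 0.32 × 4.85 = 0.9778 m³/s
w_3 = (11.4 − 6.0)/2 = 2.7 m; q_3 = 0.72 × 0.43 × 2.7 = 0.8359 m³/s
w_4 = (13.4 − 9.7)/2 = 1.85 m; q_4 = 0.64 × 0.39 × 1.85 = 0.4618 m³/s
w_5 = (15.8 − 11.4)/2 = 2.2 m; q_5 = 0.59 × 0.38 × 2.2 = 0.4932 m³/s
w_6 = (19.0 − 13.4)/2 = 2.8 m; q_6 = 0.58 × 0.33 × 2.8 = 0.5359 m³/s
Stations 1, 7 contribute zero (depth or velocity is 0).
Q = Σ qᵢ = 3.305 m³/s

3.30 m³/s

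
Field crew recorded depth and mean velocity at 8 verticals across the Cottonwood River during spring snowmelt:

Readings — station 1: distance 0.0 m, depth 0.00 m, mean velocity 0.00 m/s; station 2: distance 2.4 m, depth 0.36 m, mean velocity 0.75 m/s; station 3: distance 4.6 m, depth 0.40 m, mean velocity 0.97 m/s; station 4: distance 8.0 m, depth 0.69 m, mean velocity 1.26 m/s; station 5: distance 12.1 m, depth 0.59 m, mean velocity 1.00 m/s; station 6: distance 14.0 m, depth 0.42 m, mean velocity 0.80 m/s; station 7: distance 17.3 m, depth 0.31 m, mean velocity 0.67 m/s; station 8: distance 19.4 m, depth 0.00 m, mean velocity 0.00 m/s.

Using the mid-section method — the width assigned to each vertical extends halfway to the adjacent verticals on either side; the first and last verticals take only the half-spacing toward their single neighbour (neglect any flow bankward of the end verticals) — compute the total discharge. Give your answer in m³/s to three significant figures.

w_2 = (4.6 − 0.0)/2 = 2.3 m; q_2 = 0.75 × 0.36 × 2.3 = 0.6210 m³/s
w_3 = (8.0 − 2.4)/2 = 2.8 m; q_3 = 0.97 × 0.40 × 2.8 = 1.086 m³/s
w_4 = (12.1 − 4.6)/2 = 3.75 m; q_4 = 1.26 × 0.69 × 3.75 = 3.260 m³/s
w_5 = (14.0 − 8.0)/2 = 3 m; q_5 = 1.00 × 0.59 × 3 = 1.770 m³/s
w_6 = (17.3 − 12.1)/2 = 2.6 m; q_6 = 0.80 × 0.42 × 2.6 = 0.8736 m³/s
w_7 = (19.4 − 14.0)/2 = 2.7 m; q_7 = 0.67 × 0.31 × 2.7 = 0.5608 m³/s
Stations 1, 8 contribute zero (depth or velocity is 0).
Q = Σ qᵢ = 8.172 m³/s

8.17 m³/s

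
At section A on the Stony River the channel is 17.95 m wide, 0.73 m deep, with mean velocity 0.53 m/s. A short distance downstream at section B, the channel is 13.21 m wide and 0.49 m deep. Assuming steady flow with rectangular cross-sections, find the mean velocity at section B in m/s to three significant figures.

Q = A₁V₁ = (17.95×0.73) × 0.53 = 6.945 m³/s
A₂ = 13.21 × 0.49 = 6.473 m²
V₂ = Q/A₂ = 6.945/6.473 = 1.073 m/s

1.07 m/s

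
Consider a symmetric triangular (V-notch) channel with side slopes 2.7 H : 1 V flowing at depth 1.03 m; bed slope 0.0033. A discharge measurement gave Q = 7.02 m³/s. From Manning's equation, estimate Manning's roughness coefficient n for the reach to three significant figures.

A = z·y² = 2.7×1.03² = 2.864 m²
P = 2y√(1+z²) = 2×1.03×√(1+2.7²) = 5.931 m
R = A/P = 2.864/5.931 = 0.4829 m
n = (1/Q)·A·R^(2/3)·S^(1/2) = (1/7.02) × 2.864 × 0.6155 × 0.05745 = 0.01443

0.0144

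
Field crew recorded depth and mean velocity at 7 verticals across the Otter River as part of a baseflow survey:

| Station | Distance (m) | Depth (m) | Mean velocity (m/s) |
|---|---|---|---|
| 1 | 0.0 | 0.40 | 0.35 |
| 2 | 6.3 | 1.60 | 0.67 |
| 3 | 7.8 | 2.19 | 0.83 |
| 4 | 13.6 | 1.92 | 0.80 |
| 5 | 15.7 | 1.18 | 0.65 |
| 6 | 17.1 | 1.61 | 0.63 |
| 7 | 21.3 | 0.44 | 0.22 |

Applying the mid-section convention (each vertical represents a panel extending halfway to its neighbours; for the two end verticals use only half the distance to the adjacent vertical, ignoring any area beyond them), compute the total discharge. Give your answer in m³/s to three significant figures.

21.7 m³/s

w_1 = (6.3 − 0.0)/2 = 3.15 m; q_1 = 0.35 × 0.40 × 3.15 = 0.4410 m³/s
w_2 = (7.8 − 0.0)/2 = 3.9 m; q_2 = 0.67 × 1.60 × 3.9 = 4.181 m³/s
w_3 = (13.6 − 6.3)/2 = 3.65 m; q_3 = 0.83 × 2.19 × 3.65 = 6.635 m³/s
w_4 = (15.7 − 7.8)/2 = 3.95 m; q_4 = 0.80 × 1.92 × 3.95 = 6.067 m³/s
w_5 = (17.1 − 13.6)/2 = 1.75 m; q_5 = 0.65 × 1.18 × 1.75 = 1.342 m³/s
w_6 = (21.3 − 15.7)/2 = 2.8 m; q_6 = 0.63 × 1.61 × 2.8 = 2.840 m³/s
w_7 = (21.3 − 17.1)/2 = 2.1 m; q_7 = 0.22 × 0.44 × 2.1 = 0.2033 m³/s
Q = Σ qᵢ = 21.71 m³/s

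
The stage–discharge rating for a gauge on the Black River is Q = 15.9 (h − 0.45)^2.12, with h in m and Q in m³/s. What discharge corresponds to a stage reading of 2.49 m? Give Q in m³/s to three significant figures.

72.1 m³/s

Q = 15.9 × (2.49 − 0.45)^2.12 = 15.9 × 2.04^2.12 = 72.08 m³/s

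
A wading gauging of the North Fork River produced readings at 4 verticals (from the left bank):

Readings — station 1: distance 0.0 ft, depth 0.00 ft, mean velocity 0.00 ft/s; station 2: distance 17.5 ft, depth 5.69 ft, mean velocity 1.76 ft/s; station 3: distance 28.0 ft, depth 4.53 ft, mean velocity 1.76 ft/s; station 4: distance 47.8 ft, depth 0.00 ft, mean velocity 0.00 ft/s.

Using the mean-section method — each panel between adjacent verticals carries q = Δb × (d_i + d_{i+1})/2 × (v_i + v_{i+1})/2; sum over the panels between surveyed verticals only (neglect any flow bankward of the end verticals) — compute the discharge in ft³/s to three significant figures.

Panel 1-2: Δb = 17.5 ft, d̄ = (0.00+5.69)/2 = 2.845, v̄ = (0.00+1.76)/2 = 0.88 → q = 17.5×2.845×0.88 = 43.81 ft³/s
Panel 2-3: Δb = 10.5 ft, d̄ = (5.69+4.53)/2 = 5.11, v̄ = (1.76+1.76)/2 = 1.76 → q = 10.5×5.11×1.76 = 94.43 ft³/s
Panel 3-4: Δb = 19.8 ft, d̄ = (4.53+0.00)/2 = 2.265, v̄ = (1.76+0.00)/2 = 0.88 → q = 19.8×2.265×0.88 = 39.47 ft³/s
Q = Σ q = 177.7 ft³/s

178 ft³/s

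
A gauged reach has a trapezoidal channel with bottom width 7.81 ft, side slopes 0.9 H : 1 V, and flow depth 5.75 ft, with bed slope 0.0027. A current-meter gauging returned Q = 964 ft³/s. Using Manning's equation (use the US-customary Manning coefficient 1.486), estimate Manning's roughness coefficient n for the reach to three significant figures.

0.0130

A = (b + z·y)·y = (7.81 + 0.9×5.75)×5.75 = 74.66 ft²
P = b + 2y√(1+z²) = 7.81 + 2×5.75×√(1+0.9²) = 23.28 ft
R = A/P = 74.66/23.28 = 3.207 ft
n = (1.486/Q)·A·R^(2/3)·S^(1/2) = (1.486/964) × 74.66 × 2.175 × 0.05196 = 0.01301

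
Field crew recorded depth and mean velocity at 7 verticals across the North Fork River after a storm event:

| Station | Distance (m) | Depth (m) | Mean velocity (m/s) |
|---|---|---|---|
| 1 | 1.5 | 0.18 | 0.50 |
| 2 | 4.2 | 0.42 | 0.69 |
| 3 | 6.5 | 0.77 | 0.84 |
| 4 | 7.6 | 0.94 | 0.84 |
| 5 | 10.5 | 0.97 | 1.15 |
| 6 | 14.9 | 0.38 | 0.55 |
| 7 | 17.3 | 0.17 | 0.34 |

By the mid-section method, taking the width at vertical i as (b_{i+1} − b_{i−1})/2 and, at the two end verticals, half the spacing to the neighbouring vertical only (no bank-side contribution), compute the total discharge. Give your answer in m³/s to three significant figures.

w_1 = (4.2 − 1.5)/2 = 1.35 m; q_1 = 0.50 × 0.18 × 1.35 = 0.1215 m³/s
w_2 = (6.5 − 1.5)/2 = 2.5 m; q_2 = 0.69 × 0.42 × 2.5 = 0.7245 m³/s
w_3 = (7.6 − 4.2)/2 = 1.7 m; q_3 = 0.84 × 0.77 × 1.7 = 1.100 m³/s
w_4 = (10.5 − 6.5)/2 = 2 m; q_4 = 0.84 × 0.94 × 2 = 1.579 m³/s
w_5 = (14.9 − 7.6)/2 = 3.65 m; q_5 = 1.15 × 0.97 × 3.65 = 4.072 m³/s
w_6 = (17.3 − 10.5)/2 = 3.4 m; q_6 = 0.55 × 0.38 × 3.4 = 0.7106 m³/s
w_7 = (17.3 − 14.9)/2 = 1.2 m; q_7 = 0.34 × 0.17 × 1.2 = 0.06936 m³/s
Q = Σ qᵢ = 8.376 m³/s

8.38 m³/s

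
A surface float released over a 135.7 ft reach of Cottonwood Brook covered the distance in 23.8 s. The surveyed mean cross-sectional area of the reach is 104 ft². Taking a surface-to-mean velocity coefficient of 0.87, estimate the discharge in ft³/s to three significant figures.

516 ft³/s

v_surface = L / t̄ = 135.7 / 23.8 = 5.702 ft/s
v_mean = 0.87 × 5.702 = 4.960 ft/s
Q = A × v_mean = 104 × 4.960 = 515.9 ft³/s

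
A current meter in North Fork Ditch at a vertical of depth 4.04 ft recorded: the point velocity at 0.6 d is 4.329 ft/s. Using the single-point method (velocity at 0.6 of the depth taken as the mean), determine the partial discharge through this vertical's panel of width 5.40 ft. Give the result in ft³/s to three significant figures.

94.4 ft³/s

v̄ = v₀.₆ = 4.329 ft/s
q = v̄ × d × w = 4.329 × 4.04 × 5.40 = 94.44 ft³/s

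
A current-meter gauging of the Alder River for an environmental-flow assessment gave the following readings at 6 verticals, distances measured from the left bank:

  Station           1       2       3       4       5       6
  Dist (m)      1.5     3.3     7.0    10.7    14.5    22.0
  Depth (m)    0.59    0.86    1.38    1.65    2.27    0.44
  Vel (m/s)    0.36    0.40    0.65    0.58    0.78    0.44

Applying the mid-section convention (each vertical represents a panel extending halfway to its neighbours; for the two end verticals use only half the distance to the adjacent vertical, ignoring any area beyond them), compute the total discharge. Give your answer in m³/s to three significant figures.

w_1 = (3.3 − 1.5)/2 = 0.9 m; q_1 = 0.36 × 0.59 × 0.9 = 0.1912 m³/s
w_2 = (7.0 − 1.5)/2 = 2.75 m; q_2 = 0.40 × 0.86 × 2.75 = 0.9460 m³/s
w_3 = (10.7 − 3.3)/2 = 3.7 m; q_3 = 0.65 × 1.38 × 3.7 = 3.319 m³/s
w_4 = (14.5 − 7.0)/2 = 3.75 m; q_4 = 0.58 × 1.65 × 3.75 = 3.589 m³/s
w_5 = (22.0 − 10.7)/2 = 5.65 m; q_5 = 0.78 × 2.27 × 5.65 = 10.00 m³/s
w_6 = (22.0 − 14.5)/2 = 3.75 m; q_6 = 0.44 × 0.44 × 3.75 = 0.7260 m³/s
Q = Σ qᵢ = 18.77 m³/s

18.8 m³/s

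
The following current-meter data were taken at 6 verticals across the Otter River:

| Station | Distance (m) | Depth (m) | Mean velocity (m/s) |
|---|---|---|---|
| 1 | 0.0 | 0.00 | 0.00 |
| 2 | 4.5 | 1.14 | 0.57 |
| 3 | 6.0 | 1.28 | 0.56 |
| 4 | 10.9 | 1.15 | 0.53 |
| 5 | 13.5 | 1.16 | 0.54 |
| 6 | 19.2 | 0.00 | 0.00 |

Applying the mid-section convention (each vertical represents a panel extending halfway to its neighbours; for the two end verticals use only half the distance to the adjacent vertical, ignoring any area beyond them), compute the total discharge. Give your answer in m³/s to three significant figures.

9.13 m³/s

w_2 = (6.0 − 0.0)/2 = 3 m; q_2 = 0.57 × 1.14 × 3 = 1.949 m³/s
w_3 = (10.9 − 4.5)/2 = 3.2 m; q_3 = 0.56 × 1.28 × 3.2 = 2.294 m³/s
w_4 = (13.5 − 6.0)/2 = 3.75 m; q_4 = 0.53 × 1.15 × 3.75 = 2.286 m³/s
w_5 = (19.2 − 10.9)/2 = 4.15 m; q_5 = 0.54 × 1.16 × 4.15 = 2.600 m³/s
Stations 1, 6 contribute zero (depth or velocity is 0).
Q = Σ qᵢ = 9.128 m³/s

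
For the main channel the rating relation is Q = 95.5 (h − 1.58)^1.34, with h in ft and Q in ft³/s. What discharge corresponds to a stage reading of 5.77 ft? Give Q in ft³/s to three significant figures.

Q = 95.5 × (5.77 − 1.58)^1.34 = 95.5 × 4.19^1.34 = 651.3 ft³/s

651 ft³/s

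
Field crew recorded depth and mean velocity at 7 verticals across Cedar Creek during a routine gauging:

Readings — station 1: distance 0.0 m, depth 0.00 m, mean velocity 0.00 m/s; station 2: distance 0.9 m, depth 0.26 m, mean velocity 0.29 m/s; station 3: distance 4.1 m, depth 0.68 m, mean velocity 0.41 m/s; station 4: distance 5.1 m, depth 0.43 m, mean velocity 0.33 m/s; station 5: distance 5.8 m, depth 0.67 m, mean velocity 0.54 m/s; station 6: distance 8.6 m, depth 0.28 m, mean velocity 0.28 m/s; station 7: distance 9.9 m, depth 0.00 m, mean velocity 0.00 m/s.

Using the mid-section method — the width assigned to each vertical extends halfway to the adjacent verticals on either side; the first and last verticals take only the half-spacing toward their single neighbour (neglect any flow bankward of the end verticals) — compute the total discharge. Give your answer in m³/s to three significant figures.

1.65 m³/s

w_2 = (4.1 − 0.0)/2 = 2.05 m; q_2 = 0.29 × 0.26 × 2.05 = 0.1546 m³/s
w_3 = (5.1 − 0.9)/2 = 2.1 m; q_3 = 0.41 × 0.68 × 2.1 = 0.5855 m³/s
w_4 = (5.8 − 4.1)/2 = 0.85 m; q_4 = 0.33 × 0.43 × 0.85 = 0.1206 m³/s
w_5 = (8.6 − 5.1)/2 = 1.75 m; q_5 = 0.54 × 0.67 × 1.75 = 0.6332 m³/s
w_6 = (9.9 − 5.8)/2 = 2.05 m; q_6 = 0.28 × 0.28 × 2.05 = 0.1607 m³/s
Stations 1, 7 contribute zero (depth or velocity is 0).
Q = Σ qᵢ = 1.655 m³/s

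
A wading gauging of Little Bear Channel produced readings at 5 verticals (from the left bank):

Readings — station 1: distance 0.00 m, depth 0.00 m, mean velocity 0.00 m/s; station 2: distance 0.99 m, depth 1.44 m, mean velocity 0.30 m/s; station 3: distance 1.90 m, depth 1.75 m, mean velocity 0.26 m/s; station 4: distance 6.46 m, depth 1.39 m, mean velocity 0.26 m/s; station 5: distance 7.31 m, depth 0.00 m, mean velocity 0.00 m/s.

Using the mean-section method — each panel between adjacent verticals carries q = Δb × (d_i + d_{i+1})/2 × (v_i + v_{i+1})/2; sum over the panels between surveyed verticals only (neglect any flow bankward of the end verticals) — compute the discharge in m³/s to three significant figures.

Panel 1-2: Δb = 0.99 m, d̄ = (0.00+1.44)/2 = 0.72, v̄ = (0.00+0.30)/2 = 0.15 → q = 0.99×0.72×0.15 = 0.1069 m³/s
Panel 2-3: Δb = 0.91 m, d̄ = (1.44+1.75)/2 = 1.595, v̄ = (0.30+0.26)/2 = 0.28 → q = 0.91×1.595×0.28 = 0.4064 m³/s
Panel 3-4: Δb = 4.56 m, d̄ = (1.75+1.39)/2 = 1.57, v̄ = (0.26+0.26)/2 = 0.26 → q = 4.56×1.57×0.26 = 1.861 m³/s
Panel 4-5: Δb = 0.85 m, d̄ = (1.39+0.00)/2 = 0.695, v̄ = (0.26+0.00)/2 = 0.13 → q = 0.85×0.695×0.13 = 0.07680 m³/s
Q = Σ q = 2.452 m³/s

2.45 m³/s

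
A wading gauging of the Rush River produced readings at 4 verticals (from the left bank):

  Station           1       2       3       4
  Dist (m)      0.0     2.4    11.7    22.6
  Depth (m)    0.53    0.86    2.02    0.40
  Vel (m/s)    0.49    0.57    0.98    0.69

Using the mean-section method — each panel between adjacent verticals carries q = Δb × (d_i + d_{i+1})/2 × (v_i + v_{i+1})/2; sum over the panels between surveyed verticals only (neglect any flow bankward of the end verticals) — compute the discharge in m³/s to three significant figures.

22.3 m³/s

Panel 1-2: Δb = 2.4 m, d̄ = (0.53+0.86)/2 = 0.695, v̄ = (0.49+0.57)/2 = 0.53 → q = 2.4×0.695×0.53 = 0.8840 m³/s
Panel 2-3: Δb = 9.3 m, d̄ = (0.86+2.02)/2 = 1.44, v̄ = (0.57+0.98)/2 = 0.775 → q = 9.3×1.44×0.775 = 10.38 m³/s
Panel 3-4: Δb = 10.9 m, d̄ = (2.02+0.40)/2 = 1.21, v̄ = (0.98+0.69)/2 = 0.835 → q = 10.9×1.21×0.835 = 11.01 m³/s
Q = Σ q = 22.28 m³/s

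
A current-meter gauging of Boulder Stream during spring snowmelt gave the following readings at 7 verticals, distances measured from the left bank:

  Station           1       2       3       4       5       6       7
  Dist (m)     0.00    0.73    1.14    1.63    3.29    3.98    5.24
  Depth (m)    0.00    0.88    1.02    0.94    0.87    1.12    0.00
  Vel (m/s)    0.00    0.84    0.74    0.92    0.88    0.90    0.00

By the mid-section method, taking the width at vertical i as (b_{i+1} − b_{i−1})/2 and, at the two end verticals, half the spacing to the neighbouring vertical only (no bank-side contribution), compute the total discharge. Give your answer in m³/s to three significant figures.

3.57 m³/s

w_2 = (1.14 − 0.00)/2 = 0.57 m; q_2 = 0.84 × 0.88 × 0.57 = 0.4213 m³/s
w_3 = (1.63 − 0.73)/2 = 0.45 m; q_3 = 0.74 × 1.02 × 0.45 = 0.3397 m³/s
w_4 = (3.29 − 1.14)/2 = 1.075 m; q_4 = 0.92 × 0.94 × 1.075 = 0.9297 m³/s
w_5 = (3.98 − 1.63)/2 = 1.175 m; q_5 = 0.88 × 0.87 × 1.175 = 0.8996 m³/s
w_6 = (5.24 − 3.29)/2 = 0.975 m; q_6 = 0.90 × 1.12 × 0.975 = 0.9828 m³/s
Stations 1, 7 contribute zero (depth or velocity is 0).
Q = Σ qᵢ = 3.573 m³/s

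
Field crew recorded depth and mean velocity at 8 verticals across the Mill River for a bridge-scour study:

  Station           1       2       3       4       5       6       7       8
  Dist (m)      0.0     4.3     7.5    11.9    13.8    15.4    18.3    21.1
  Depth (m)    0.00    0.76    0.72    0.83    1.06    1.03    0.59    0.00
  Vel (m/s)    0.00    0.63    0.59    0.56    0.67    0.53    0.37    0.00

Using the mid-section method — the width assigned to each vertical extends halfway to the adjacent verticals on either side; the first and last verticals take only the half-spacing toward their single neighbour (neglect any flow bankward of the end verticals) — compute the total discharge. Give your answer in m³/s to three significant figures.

7.97 m³/s

w_2 = (7.5 − 0.0)/2 = 3.75 m; q_2 = 0.63 × 0.76 × 3.75 = 1.796 m³/s
w_3 = (11.9 − 4.3)/2 = 3.8 m; q_3 = 0.59 × 0.72 × 3.8 = 1.614 m³/s
w_4 = (13.8 − 7.5)/2 = 3.15 m; q_4 = 0.56 × 0.83 × 3.15 = 1.464 m³/s
w_5 = (15.4 − 11.9)/2 = 1.75 m; q_5 = 0.67 × 1.06 × 1.75 = 1.243 m³/s
w_6 = (18.3 − 13.8)/2 = 2.25 m; q_6 = 0.53 × 1.03 × 2.25 = 1.228 m³/s
w_7 = (21.1 − 15.4)/2 = 2.85 m; q_7 = 0.37 × 0.59 × 2.85 = 0.6222 m³/s
Stations 1, 8 contribute zero (depth or velocity is 0).
Q = Σ qᵢ = 7.967 m³/s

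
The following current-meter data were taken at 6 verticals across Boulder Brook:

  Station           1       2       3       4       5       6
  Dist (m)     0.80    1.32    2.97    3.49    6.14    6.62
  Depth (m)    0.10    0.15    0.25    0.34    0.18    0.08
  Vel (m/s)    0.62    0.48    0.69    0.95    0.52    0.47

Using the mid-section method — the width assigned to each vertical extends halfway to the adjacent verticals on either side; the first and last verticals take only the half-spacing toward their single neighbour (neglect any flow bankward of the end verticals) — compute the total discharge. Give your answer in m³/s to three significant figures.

w_1 = (1.32 − 0.80)/2 = 0.26 m; q_1 = 0.62 × 0.10 × 0.26 = 0.01612 m³/s
w_2 = (2.97 − 0.80)/2 = 1.085 m; q_2 = 0.48 × 0.15 × 1.085 = 0.07812 m³/s
w_3 = (3.49 − 1.32)/2 = 1.085 m; q_3 = 0.69 × 0.25 × 1.085 = 0.1872 m³/s
w_4 = (6.14 − 2.97)/2 = 1.585 m; q_4 = 0.95 × 0.34 × 1.585 = 0.5120 m³/s
w_5 = (6.62 − 3.49)/2 = 1.565 m; q_5 = 0.52 × 0.18 × 1.565 = 0.1465 m³/s
w_6 = (6.62 − 6.14)/2 = 0.24 m; q_6 = 0.47 × 0.08 × 0.24 = 0.009024 m³/s
Q = Σ qᵢ = 0.9489 m³/s

0.949 m³/s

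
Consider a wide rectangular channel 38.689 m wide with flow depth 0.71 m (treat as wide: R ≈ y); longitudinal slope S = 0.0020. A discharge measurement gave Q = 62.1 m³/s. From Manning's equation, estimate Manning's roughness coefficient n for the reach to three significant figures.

A = b·y = 38.689 × 0.71 = 27.47 m²
Wide channel: R ≈ y = 0.71 m
n = (1/Q)·A·R^(2/3)·S^(1/2) = (1/62.1) × 27.47 × 0.7959 × 0.04472 = 0.01574

0.0157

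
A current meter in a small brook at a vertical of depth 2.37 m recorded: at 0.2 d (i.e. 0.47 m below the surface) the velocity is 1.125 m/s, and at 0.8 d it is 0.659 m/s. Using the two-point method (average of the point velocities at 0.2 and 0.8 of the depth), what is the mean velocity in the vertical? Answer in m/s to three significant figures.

v̄ = (1.125 + 0.659) / 2 = 0.8920 m/s

0.892 m/s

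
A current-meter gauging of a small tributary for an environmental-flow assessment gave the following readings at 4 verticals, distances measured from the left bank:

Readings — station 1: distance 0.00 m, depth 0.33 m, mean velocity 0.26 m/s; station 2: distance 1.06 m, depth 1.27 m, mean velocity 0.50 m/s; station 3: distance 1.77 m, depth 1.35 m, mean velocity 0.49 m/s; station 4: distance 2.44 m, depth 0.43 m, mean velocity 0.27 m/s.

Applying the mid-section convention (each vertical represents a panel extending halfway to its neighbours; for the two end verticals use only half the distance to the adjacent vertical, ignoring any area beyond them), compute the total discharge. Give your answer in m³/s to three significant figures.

1.10 m³/s

w_1 = (1.06 − 0.00)/2 = 0.53 m; q_1 = 0.26 × 0.33 × 0.53 = 0.04547 m³/s
w_2 = (1.77 − 0.00)/2 = 0.885 m; q_2 = 0.50 × 1.27 × 0.885 = 0.5620 m³/s
w_3 = (2.44 − 1.06)/2 = 0.69 m; q_3 = 0.49 × 1.35 × 0.69 = 0.4564 m³/s
w_4 = (2.44 − 1.77)/2 = 0.335 m; q_4 = 0.27 × 0.43 × 0.335 = 0.03889 m³/s
Q = Σ qᵢ = 1.103 m³/s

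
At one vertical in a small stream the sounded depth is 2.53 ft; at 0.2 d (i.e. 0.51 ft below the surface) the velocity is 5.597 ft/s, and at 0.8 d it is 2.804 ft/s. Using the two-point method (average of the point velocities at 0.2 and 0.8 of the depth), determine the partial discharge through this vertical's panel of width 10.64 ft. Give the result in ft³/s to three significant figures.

v̄ = (5.597 + 2.804) / 2 = 4.201 ft/s
q = v̄ × d × w = 4.201 × 2.53 × 10.64 = 113.1 ft³/s

113 ft³/s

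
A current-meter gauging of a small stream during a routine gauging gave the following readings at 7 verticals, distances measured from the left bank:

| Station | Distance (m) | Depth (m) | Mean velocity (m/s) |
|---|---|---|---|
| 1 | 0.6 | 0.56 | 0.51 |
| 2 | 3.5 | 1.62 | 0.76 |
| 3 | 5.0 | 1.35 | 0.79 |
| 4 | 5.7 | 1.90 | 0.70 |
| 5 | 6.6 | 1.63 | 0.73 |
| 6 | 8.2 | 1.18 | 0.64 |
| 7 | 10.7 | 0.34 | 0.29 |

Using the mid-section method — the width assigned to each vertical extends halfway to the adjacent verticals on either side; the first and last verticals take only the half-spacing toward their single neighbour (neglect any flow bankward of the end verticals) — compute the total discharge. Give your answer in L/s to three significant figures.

w_1 = (3.5 − 0.6)/2 = 1.45 m; q_1 = 0.51 × 0.56 × 1.45 = 0.4141 m³/s
w_2 = (5.0 − 0.6)/2 = 2.2 m; q_2 = 0.76 × 1.62 × 2.2 = 2.709 m³/s
w_3 = (5.7 − 3.5)/2 = 1.1 m; q_3 = 0.79 × 1.35 × 1.1 = 1.173 m³/s
w_4 = (6.6 − 5.0)/2 = 0.8 m; q_4 = 0.70 × 1.90 × 0.8 = 1.064 m³/s
w_5 = (8.2 − 5.7)/2 = 1.25 m; q_5 = 0.73 × 1.63 × 1.25 = 1.487 m³/s
w_6 = (10.7 − 6.6)/2 = 2.05 m; q_6 = 0.64 × 1.18 × 2.05 = 1.548 m³/s
w_7 = (10.7 − 8.2)/2 = 1.25 m; q_7 = 0.29 × 0.34 × 1.25 = 0.1233 m³/s
Q = Σ qᵢ = 8.519 m³/s
= 8.519 × 1000 = 8519 L/s

8520 L/s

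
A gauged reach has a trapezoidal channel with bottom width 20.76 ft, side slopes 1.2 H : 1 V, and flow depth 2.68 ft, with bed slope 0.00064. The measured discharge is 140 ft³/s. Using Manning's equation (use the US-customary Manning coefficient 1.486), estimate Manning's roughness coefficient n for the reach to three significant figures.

A = (b + z·y)·y = (20.76 + 1.2×2.68)×2.68 = 64.26 ft²
P = b + 2y√(1+z²) = 20.76 + 2×2.68×√(1+1.2²) = 29.13 ft
R = A/P = 64.26/29.13 = 2.206 ft
n = (1.486/Q)·A·R^(2/3)·S^(1/2) = (1.486/140) × 64.26 × 1.694 × 0.02530 = 0.02924

0.0292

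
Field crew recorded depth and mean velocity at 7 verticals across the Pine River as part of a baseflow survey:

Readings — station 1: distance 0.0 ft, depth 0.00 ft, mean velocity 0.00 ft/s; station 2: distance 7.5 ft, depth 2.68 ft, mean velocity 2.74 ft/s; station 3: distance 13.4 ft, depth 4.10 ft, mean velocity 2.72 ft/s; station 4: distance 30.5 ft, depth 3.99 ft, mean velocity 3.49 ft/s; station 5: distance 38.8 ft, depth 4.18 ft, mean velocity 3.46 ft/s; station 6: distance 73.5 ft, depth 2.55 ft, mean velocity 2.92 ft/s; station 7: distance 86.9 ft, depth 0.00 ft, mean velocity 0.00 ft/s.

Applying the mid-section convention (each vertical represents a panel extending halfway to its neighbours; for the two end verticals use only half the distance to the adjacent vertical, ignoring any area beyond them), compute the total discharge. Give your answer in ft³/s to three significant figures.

844 ft³/s

w_2 = (13.4 − 0.0)/2 = 6.7 ft; q_2 = 2.74 × 2.68 × 6.7 = 49.20 ft³/s
w_3 = (30.5 − 7.5)/2 = 11.5 ft; q_3 = 2.72 × 4.10 × 11.5 = 128.2 ft³/s
w_4 = (38.8 − 13.4)/2 = 12.7 ft; q_4 = 3.49 × 3.99 × 12.7 = 176.8 ft³/s
w_5 = (73.5 − 30.5)/2 = 21.5 ft; q_5 = 3.46 × 4.18 × 21.5 = 311.0 ft³/s
w_6 = (86.9 − 38.8)/2 = 24.05 ft; q_6 = 2.92 × 2.55 × 24.05 = 179.1 ft³/s
Stations 1, 7 contribute zero (depth or velocity is 0).
Q = Σ qᵢ = 844.3 ft³/s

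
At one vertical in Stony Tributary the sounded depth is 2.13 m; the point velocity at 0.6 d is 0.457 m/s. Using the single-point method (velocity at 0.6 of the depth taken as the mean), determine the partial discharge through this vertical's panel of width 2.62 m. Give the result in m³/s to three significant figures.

2.55 m³/s

v̄ = v₀.₆ = 0.457 m/s
q = v̄ × d × w = 0.4570 × 2.13 × 2.62 = 2.550 m³/s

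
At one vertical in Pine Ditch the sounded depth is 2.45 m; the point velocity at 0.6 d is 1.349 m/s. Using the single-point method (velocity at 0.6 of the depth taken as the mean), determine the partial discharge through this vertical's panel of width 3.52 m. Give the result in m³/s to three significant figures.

11.6 m³/s

v̄ = v₀.₆ = 1.349 m/s
q = v̄ × d × w = 1.349 × 2.45 × 3.52 = 11.63 m³/s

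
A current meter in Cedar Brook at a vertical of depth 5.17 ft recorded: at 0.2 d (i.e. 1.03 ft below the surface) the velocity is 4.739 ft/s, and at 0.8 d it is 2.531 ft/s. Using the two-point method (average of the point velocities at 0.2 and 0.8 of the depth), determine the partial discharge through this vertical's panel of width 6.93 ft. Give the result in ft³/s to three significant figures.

v̄ = (4.739 + 2.531) / 2 = 3.635 ft/s
q = v̄ × d × w = 3.635 × 5.17 × 6.93 = 130.2 ft³/s

130 ft³/s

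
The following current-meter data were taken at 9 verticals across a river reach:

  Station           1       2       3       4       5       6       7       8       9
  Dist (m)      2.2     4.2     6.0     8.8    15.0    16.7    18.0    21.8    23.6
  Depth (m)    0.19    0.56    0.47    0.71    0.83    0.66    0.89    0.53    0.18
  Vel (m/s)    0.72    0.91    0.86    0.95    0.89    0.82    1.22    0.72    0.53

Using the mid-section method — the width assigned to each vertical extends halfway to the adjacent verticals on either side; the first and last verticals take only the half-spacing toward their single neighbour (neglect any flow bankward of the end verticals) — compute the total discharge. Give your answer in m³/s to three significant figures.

12.7 m³/s

w_1 = (4.2 − 2.2)/2 = 1 m; q_1 = 0.72 × 0.19 × 1 = 0.1368 m³/s
w_2 = (6.0 − 2.2)/2 = 1.9 m; q_2 = 0.91 × 0.56 × 1.9 = 0.9682 m³/s
w_3 = (8.8 − 4.2)/2 = 2.3 m; q_3 = 0.86 × 0.47 × 2.3 = 0.9297 m³/s
w_4 = (15.0 − 6.0)/2 = 4.5 m; q_4 = 0.95 × 0.71 × 4.5 = 3.035 m³/s
w_5 = (16.7 − 8.8)/2 = 3.95 m; q_5 = 0.89 × 0.83 × 3.95 = 2.918 m³/s
w_6 = (18.0 − 15.0)/2 = 1.5 m; q_6 = 0.82 × 0.66 × 1.5 = 0.8118 m³/s
w_7 = (21.8 − 16.7)/2 = 2.55 m; q_7 = 1.22 × 0.89 × 2.55 = 2.769 m³/s
w_8 = (23.6 − 18.0)/2 = 2.8 m; q_8 = 0.72 × 0.53 × 2.8 = 1.068 m³/s
w_9 = (23.6 − 21.8)/2 = 0.9 m; q_9 = 0.53 × 0.18 × 0.9 = 0.08586 m³/s
Q = Σ qᵢ = 12.72 m³/s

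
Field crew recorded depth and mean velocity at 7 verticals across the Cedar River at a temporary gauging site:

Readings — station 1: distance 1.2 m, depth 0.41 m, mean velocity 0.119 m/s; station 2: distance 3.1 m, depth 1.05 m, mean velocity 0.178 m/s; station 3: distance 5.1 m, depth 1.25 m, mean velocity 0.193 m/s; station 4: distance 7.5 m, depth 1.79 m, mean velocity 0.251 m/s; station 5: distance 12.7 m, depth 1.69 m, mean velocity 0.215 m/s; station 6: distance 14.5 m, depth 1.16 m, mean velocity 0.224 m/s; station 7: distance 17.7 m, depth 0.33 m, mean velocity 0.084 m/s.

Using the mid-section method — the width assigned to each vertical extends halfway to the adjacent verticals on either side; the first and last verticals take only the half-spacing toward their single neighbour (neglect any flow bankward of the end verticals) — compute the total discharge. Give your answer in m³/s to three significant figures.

w_1 = (3.1 − 1.2)/2 = 0.95 m; q_1 = 0.119 × 0.41 × 0.95 = 0.04635 m³/s
w_2 = (5.1 − 1.2)/2 = 1.95 m; q_2 = 0.178 × 1.05 × 1.95 = 0.3645 m³/s
w_3 = (7.5 − 3.1)/2 = 2.2 m; q_3 = 0.193 × 1.25 × 2.2 = 0.5308 m³/s
w_4 = (12.7 − 5.1)/2 = 3.8 m; q_4 = 0.251 × 1.79 × 3.8 = 1.707 m³/s
w_5 = (14.5 − 7.5)/2 = 3.5 m; q_5 = 0.215 × 1.69 × 3.5 = 1.272 m³/s
w_6 = (17.7 − 12.7)/2 = 2.5 m; q_6 = 0.224 × 1.16 × 2.5 = 0.6496 m³/s
w_7 = (17.7 − 14.5)/2 = 1.6 m; q_7 = 0.084 × 0.33 × 1.6 = 0.04435 m³/s
Q = Σ qᵢ = 4.615 m³/s

4.61 m³/s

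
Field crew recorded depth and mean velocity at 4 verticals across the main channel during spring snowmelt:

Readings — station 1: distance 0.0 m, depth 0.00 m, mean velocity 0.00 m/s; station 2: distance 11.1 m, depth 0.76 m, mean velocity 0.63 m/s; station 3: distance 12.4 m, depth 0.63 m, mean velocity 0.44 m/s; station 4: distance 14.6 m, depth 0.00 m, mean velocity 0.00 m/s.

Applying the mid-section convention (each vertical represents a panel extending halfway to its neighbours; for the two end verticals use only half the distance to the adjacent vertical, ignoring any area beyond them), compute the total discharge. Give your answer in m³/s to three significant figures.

3.45 m³/s

w_2 = (12.4 − 0.0)/2 = 6.2 m; q_2 = 0.63 × 0.76 × 6.2 = 2.969 m³/s
w_3 = (14.6 − 11.1)/2 = 1.75 m; q_3 = 0.44 × 0.63 × 1.75 = 0.4851 m³/s
Stations 1, 4 contribute zero (depth or velocity is 0).
Q = Σ qᵢ = 3.454 m³/s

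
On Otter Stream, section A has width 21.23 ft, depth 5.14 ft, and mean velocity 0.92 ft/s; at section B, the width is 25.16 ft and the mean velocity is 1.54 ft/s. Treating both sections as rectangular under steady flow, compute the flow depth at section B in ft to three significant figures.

2.59 ft

Q = A₁V₁ = (21.23×5.14) × 0.92 = 100.4 ft³/s
d₂ = Q/(b₂ V₂) = 100.4/(25.16×1.54) = 2.591 ft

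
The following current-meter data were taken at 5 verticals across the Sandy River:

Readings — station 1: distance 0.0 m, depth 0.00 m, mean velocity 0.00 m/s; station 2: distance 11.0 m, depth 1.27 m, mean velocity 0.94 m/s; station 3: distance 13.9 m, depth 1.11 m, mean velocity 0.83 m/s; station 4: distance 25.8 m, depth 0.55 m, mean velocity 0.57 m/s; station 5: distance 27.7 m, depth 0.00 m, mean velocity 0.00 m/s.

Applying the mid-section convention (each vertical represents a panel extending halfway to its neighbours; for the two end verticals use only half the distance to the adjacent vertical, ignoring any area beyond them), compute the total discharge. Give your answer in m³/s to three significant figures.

17.3 m³/s

w_2 = (13.9 − 0.0)/2 = 6.95 m; q_2 = 0.94 × 1.27 × 6.95 = 8.297 m³/s
w_3 = (25.8 − 11.0)/2 = 7.4 m; q_3 = 0.83 × 1.11 × 7.4 = 6.818 m³/s
w_4 = (27.7 − 13.9)/2 = 6.9 m; q_4 = 0.57 × 0.55 × 6.9 = 2.163 m³/s
Stations 1, 5 contribute zero (depth or velocity is 0).
Q = Σ qᵢ = 17.28 m³/s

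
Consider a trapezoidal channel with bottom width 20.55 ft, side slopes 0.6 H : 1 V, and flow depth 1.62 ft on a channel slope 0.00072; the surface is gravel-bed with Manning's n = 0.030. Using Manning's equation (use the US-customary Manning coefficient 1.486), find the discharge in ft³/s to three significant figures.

A = (b + z·y)·y = (20.55 + 0.6×1.62)×1.62 = 34.87 ft²
P = b + 2y√(1+z²) = 20.55 + 2×1.62×√(1+0.6²) = 24.33 ft
R = A/P = 34.87/24.33 = 1.433 ft
Q = (1.486/n)·A·R^(2/3)·S^(1/2) = (1.486/0.030) × 34.87 × 1.433^(2/3) × 0.00072^(1/2) = 58.90 ft³/s

58.9 ft³/s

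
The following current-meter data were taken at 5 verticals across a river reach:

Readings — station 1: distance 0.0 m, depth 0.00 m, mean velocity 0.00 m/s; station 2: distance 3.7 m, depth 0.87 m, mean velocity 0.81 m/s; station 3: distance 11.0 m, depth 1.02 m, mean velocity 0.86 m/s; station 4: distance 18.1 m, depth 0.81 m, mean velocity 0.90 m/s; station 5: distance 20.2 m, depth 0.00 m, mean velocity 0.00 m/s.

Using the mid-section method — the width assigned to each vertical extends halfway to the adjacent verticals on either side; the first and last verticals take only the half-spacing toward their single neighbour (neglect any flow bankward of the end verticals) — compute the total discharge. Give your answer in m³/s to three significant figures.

w_2 = (11.0 − 0.0)/2 = 5.5 m; q_2 = 0.81 × 0.87 × 5.5 = 3.876 m³/s
w_3 = (18.1 − 3.7)/2 = 7.2 m; q_3 = 0.86 × 1.02 × 7.2 = 6.316 m³/s
w_4 = (20.2 − 11.0)/2 = 4.6 m; q_4 = 0.90 × 0.81 × 4.6 = 3.353 m³/s
Stations 1, 5 contribute zero (depth or velocity is 0).
Q = Σ qᵢ = 13.55 m³/s

13.5 m³/s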